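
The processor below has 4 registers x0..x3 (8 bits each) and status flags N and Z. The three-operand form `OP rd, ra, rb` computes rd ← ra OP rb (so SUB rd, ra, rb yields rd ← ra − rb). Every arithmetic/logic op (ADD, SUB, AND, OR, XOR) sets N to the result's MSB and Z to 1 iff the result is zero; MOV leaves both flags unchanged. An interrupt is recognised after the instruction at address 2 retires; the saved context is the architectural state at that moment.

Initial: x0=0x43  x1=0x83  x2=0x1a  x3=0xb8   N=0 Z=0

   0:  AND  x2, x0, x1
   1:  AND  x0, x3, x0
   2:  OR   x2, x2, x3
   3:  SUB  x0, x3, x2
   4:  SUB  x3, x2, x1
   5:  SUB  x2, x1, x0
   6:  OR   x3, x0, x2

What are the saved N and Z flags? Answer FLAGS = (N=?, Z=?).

FLAGS = (N=1, Z=0)

after  0: x0=0x43 x1=0x83 x2=0x03 x3=0xb8  N=0 Z=0
after  1: x0=0x00 x1=0x83 x2=0x03 x3=0xb8  N=0 Z=1
after  2: x0=0x00 x1=0x83 x2=0xbb x3=0xb8  N=1 Z=0
-- IRQ taken; context saved, return-PC = 3 --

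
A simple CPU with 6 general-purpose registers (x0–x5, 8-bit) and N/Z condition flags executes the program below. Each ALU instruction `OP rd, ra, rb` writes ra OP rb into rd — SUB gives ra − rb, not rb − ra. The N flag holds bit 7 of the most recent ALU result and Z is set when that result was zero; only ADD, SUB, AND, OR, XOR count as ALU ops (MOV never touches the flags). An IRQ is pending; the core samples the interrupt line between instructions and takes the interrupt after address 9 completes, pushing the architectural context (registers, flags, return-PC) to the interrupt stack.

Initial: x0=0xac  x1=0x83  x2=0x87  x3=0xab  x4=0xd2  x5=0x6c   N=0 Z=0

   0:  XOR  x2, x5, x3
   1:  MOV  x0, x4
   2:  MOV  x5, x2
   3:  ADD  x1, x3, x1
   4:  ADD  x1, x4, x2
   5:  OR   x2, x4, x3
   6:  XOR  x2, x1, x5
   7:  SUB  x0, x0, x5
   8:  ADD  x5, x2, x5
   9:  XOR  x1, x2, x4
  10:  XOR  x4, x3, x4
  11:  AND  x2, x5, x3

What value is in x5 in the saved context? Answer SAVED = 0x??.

after  0: x0=0xac x1=0x83 x2=0xc7 x3=0xab x4=0xd2 x5=0x6c  N=1 Z=0
after  1: x0=0xd2 x1=0x83 x2=0xc7 x3=0xab x4=0xd2 x5=0x6c  N=1 Z=0
after  2: x0=0xd2 x1=0x83 x2=0xc7 x3=0xab x4=0xd2 x5=0xc7  N=1 Z=0
after  3: x0=0xd2 x1=0x2e x2=0xc7 x3=0xab x4=0xd2 x5=0xc7  N=0 Z=0
after  4: x0=0xd2 x1=0x99 x2=0xc7 x3=0xab x4=0xd2 x5=0xc7  N=1 Z=0
after  5: x0=0xd2 x1=0x99 x2=0xfb x3=0xab x4=0xd2 x5=0xc7  N=1 Z=0
after  6: x0=0xd2 x1=0x99 x2=0x5e x3=0xab x4=0xd2 x5=0xc7  N=0 Z=0
after  7: x0=0x0b x1=0x99 x2=0x5e x3=0xab x4=0xd2 x5=0xc7  N=0 Z=0
after  8: x0=0x0b x1=0x99 x2=0x5e x3=0xab x4=0xd2 x5=0x25  N=0 Z=0
after  9: x0=0x0b x1=0x8c x2=0x5e x3=0xab x4=0xd2 x5=0x25  N=1 Z=0
-- IRQ taken; context saved, return-PC = 10 --

SAVED = 0x25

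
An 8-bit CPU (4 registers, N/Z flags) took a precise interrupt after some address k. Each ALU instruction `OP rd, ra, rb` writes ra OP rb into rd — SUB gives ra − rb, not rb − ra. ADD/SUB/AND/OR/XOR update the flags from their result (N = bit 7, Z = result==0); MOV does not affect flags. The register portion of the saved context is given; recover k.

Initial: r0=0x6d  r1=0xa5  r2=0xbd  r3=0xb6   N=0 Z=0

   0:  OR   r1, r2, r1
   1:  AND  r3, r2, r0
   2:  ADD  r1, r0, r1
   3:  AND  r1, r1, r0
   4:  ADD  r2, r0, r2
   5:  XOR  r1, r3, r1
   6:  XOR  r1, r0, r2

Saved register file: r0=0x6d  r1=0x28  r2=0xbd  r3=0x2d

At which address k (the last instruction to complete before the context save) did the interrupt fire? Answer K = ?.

after  0: r0=0x6d r1=0xbd r2=0xbd r3=0xb6  N=1 Z=0
after  1: r0=0x6d r1=0xbd r2=0xbd r3=0x2d  N=0 Z=0
after  2: r0=0x6d r1=0x2a r2=0xbd r3=0x2d  N=0 Z=0
after  3: r0=0x6d r1=0x28 r2=0xbd r3=0x2d  N=0 Z=0
-- IRQ taken; context saved, return-PC = 4 --

K = 3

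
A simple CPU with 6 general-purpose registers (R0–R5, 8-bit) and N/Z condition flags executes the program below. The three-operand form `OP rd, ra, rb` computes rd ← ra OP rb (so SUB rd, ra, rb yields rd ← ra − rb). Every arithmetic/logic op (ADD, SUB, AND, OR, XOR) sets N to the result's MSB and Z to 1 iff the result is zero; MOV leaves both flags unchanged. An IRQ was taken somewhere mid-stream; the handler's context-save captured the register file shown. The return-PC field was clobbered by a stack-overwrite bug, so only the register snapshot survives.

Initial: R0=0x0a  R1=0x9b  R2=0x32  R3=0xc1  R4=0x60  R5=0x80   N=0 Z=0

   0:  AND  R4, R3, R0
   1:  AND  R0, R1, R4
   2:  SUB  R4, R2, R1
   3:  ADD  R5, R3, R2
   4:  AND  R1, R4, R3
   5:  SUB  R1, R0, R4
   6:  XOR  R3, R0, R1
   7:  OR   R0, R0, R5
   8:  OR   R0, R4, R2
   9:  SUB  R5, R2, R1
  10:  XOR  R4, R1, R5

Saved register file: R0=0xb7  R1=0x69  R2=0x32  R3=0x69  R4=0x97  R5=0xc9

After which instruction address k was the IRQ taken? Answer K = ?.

after  0: R0=0x0a R1=0x9b R2=0x32 R3=0xc1 R4=0x00 R5=0x80  N=0 Z=1
after  1: R0=0x00 R1=0x9b R2=0x32 R3=0xc1 R4=0x00 R5=0x80  N=0 Z=1
after  2: R0=0x00 R1=0x9b R2=0x32 R3=0xc1 R4=0x97 R5=0x80  N=1 Z=0
after  3: R0=0x00 R1=0x9b R2=0x32 R3=0xc1 R4=0x97 R5=0xf3  N=1 Z=0
after  4: R0=0x00 R1=0x81 R2=0x32 R3=0xc1 R4=0x97 R5=0xf3  N=1 Z=0
after  5: R0=0x00 R1=0x69 R2=0x32 R3=0xc1 R4=0x97 R5=0xf3  N=0 Z=0
after  6: R0=0x00 R1=0x69 R2=0x32 R3=0x69 R4=0x97 R5=0xf3  N=0 Z=0
after  7: R0=0xf3 R1=0x69 R2=0x32 R3=0x69 R4=0x97 R5=0xf3  N=1 Z=0
after  8: R0=0xb7 R1=0x69 R2=0x32 R3=0x69 R4=0x97 R5=0xf3  N=1 Z=0
after  9: R0=0xb7 R1=0x69 R2=0x32 R3=0x69 R4=0x97 R5=0xc9  N=1 Z=0
-- IRQ taken; context saved, return-PC = 10 --

K = 9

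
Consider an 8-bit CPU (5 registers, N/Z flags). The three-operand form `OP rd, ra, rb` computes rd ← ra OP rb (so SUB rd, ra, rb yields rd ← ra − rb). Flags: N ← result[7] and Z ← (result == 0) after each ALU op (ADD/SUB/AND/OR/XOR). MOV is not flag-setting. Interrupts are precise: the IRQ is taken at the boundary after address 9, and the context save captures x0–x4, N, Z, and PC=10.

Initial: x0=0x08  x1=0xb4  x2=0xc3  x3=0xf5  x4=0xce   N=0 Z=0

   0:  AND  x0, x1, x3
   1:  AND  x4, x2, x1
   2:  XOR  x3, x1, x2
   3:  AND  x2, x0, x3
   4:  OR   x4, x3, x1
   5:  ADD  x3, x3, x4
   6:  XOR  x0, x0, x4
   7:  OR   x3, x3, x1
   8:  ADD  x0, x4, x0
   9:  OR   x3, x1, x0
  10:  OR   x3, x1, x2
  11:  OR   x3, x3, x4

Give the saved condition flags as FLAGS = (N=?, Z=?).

FLAGS = (N=1, Z=0)

after  0: x0=0xb4 x1=0xb4 x2=0xc3 x3=0xf5 x4=0xce  N=1 Z=0
after  1: x0=0xb4 x1=0xb4 x2=0xc3 x3=0xf5 x4=0x80  N=1 Z=0
after  2: x0=0xb4 x1=0xb4 x2=0xc3 x3=0x77 x4=0x80  N=0 Z=0
after  3: x0=0xb4 x1=0xb4 x2=0x34 x3=0x77 x4=0x80  N=0 Z=0
after  4: x0=0xb4 x1=0xb4 x2=0x34 x3=0x77 x4=0xf7  N=1 Z=0
after  5: x0=0xb4 x1=0xb4 x2=0x34 x3=0x6e x4=0xf7  N=0 Z=0
after  6: x0=0x43 x1=0xb4 x2=0x34 x3=0x6e x4=0xf7  N=0 Z=0
after  7: x0=0x43 x1=0xb4 x2=0x34 x3=0xfe x4=0xf7  N=1 Z=0
after  8: x0=0x3a x1=0xb4 x2=0x34 x3=0xfe x4=0xf7  N=0 Z=0
after  9: x0=0x3a x1=0xb4 x2=0x34 x3=0xbe x4=0xf7  N=1 Z=0
-- IRQ taken; context saved, return-PC = 10 --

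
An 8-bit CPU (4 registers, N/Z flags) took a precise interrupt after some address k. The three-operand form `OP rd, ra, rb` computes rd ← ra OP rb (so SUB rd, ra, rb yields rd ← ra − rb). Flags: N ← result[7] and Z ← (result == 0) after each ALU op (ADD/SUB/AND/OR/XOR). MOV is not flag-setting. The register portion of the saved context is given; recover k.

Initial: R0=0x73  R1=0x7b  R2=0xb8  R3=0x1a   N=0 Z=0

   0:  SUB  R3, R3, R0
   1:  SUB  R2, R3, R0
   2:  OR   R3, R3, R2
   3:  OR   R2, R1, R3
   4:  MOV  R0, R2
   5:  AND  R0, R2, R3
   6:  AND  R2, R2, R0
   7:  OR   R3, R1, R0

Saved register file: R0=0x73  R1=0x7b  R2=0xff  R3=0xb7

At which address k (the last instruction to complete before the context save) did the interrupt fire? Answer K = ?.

after  0: R0=0x73 R1=0x7b R2=0xb8 R3=0xa7  N=1 Z=0
after  1: R0=0x73 R1=0x7b R2=0x34 R3=0xa7  N=0 Z=0
after  2: R0=0x73 R1=0x7b R2=0x34 R3=0xb7  N=1 Z=0
after  3: R0=0x73 R1=0x7b R2=0xff R3=0xb7  N=1 Z=0
-- IRQ taken; context saved, return-PC = 4 --

K = 3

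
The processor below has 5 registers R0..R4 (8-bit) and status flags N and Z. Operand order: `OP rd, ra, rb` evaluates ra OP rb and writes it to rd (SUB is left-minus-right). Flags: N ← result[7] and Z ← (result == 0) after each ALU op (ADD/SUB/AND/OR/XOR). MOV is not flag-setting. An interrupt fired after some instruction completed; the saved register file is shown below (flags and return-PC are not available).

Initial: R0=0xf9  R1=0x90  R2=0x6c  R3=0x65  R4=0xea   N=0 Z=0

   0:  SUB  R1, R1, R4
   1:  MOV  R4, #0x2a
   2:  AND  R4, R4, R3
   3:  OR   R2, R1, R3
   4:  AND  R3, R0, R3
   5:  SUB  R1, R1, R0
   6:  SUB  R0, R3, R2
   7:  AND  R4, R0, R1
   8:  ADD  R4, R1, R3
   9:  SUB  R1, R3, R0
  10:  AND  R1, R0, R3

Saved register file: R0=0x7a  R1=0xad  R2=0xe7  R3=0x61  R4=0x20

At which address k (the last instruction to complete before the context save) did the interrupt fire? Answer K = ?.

K = 6

after  0: R0=0xf9 R1=0xa6 R2=0x6c R3=0x65 R4=0xea  N=1 Z=0
after  1: R0=0xf9 R1=0xa6 R2=0x6c R3=0x65 R4=0x2a  N=1 Z=0
after  2: R0=0xf9 R1=0xa6 R2=0x6c R3=0x65 R4=0x20  N=0 Z=0
after  3: R0=0xf9 R1=0xa6 R2=0xe7 R3=0x65 R4=0x20  N=1 Z=0
after  4: R0=0xf9 R1=0xa6 R2=0xe7 R3=0x61 R4=0x20  N=0 Z=0
after  5: R0=0xf9 R1=0xad R2=0xe7 R3=0x61 R4=0x20  N=1 Z=0
after  6: R0=0x7a R1=0xad R2=0xe7 R3=0x61 R4=0x20  N=0 Z=0
-- IRQ taken; context saved, return-PC = 7 --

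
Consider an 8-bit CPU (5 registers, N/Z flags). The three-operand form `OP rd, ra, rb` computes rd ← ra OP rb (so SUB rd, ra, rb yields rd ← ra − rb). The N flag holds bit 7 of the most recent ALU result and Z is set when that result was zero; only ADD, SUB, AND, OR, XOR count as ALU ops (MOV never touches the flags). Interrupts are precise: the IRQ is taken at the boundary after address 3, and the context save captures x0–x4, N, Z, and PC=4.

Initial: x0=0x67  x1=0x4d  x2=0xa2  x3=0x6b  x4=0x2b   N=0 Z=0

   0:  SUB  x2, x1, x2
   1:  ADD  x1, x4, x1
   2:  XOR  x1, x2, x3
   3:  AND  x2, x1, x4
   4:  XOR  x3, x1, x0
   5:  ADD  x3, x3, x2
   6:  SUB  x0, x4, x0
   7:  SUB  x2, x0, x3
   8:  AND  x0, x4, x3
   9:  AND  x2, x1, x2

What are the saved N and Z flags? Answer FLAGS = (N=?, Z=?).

FLAGS = (N=0, Z=1)

after  0: x0=0x67 x1=0x4d x2=0xab x3=0x6b x4=0x2b  N=1 Z=0
after  1: x0=0x67 x1=0x78 x2=0xab x3=0x6b x4=0x2b  N=0 Z=0
after  2: x0=0x67 x1=0xc0 x2=0xab x3=0x6b x4=0x2b  N=1 Z=0
after  3: x0=0x67 x1=0xc0 x2=0x00 x3=0x6b x4=0x2b  N=0 Z=1
-- IRQ taken; context saved, return-PC = 4 --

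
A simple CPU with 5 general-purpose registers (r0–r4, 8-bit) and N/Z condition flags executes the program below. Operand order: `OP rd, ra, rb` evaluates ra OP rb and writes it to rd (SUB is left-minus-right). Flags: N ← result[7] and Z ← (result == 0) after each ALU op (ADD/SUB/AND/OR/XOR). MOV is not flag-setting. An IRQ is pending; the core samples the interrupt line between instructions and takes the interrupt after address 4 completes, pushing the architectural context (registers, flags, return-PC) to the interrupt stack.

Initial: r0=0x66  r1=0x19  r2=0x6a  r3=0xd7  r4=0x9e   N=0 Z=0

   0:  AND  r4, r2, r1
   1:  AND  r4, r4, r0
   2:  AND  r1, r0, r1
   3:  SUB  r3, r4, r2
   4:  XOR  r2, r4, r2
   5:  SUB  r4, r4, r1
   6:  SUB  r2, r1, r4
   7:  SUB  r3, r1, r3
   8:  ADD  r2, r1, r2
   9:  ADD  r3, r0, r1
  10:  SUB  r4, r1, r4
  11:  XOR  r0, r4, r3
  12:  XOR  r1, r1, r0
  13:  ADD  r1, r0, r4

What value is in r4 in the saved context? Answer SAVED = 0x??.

SAVED = 0x00

after  0: r0=0x66 r1=0x19 r2=0x6a r3=0xd7 r4=0x08  N=0 Z=0
after  1: r0=0x66 r1=0x19 r2=0x6a r3=0xd7 r4=0x00  N=0 Z=1
after  2: r0=0x66 r1=0x00 r2=0x6a r3=0xd7 r4=0x00  N=0 Z=1
after  3: r0=0x66 r1=0x00 r2=0x6a r3=0x96 r4=0x00  N=1 Z=0
after  4: r0=0x66 r1=0x00 r2=0x6a r3=0x96 r4=0x00  N=0 Z=0
-- IRQ taken; context saved, return-PC = 5 --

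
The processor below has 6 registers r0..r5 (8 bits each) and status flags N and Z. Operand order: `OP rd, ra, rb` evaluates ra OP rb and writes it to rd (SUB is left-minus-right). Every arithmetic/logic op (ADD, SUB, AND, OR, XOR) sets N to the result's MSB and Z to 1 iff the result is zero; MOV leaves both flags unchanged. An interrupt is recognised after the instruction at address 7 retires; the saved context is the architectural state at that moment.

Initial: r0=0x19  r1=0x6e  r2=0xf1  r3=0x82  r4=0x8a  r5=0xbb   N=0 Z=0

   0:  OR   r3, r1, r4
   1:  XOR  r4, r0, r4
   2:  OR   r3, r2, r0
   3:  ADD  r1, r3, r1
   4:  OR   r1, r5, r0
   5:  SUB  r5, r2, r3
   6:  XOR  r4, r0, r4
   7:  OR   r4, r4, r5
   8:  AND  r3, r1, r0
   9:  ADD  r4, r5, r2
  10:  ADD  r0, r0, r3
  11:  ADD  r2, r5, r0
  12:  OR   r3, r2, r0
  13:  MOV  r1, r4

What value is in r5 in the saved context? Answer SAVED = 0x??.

after  0: r0=0x19 r1=0x6e r2=0xf1 r3=0xee r4=0x8a r5=0xbb  N=1 Z=0
after  1: r0=0x19 r1=0x6e r2=0xf1 r3=0xee r4=0x93 r5=0xbb  N=1 Z=0
after  2: r0=0x19 r1=0x6e r2=0xf1 r3=0xf9 r4=0x93 r5=0xbb  N=1 Z=0
after  3: r0=0x19 r1=0x67 r2=0xf1 r3=0xf9 r4=0x93 r5=0xbb  N=0 Z=0
after  4: r0=0x19 r1=0xbb r2=0xf1 r3=0xf9 r4=0x93 r5=0xbb  N=1 Z=0
after  5: r0=0x19 r1=0xbb r2=0xf1 r3=0xf9 r4=0x93 r5=0xf8  N=1 Z=0
after  6: r0=0x19 r1=0xbb r2=0xf1 r3=0xf9 r4=0x8a r5=0xf8  N=1 Z=0
after  7: r0=0x19 r1=0xbb r2=0xf1 r3=0xf9 r4=0xfa r5=0xf8  N=1 Z=0
-- IRQ taken; context saved, return-PC = 8 --

SAVED = 0xf8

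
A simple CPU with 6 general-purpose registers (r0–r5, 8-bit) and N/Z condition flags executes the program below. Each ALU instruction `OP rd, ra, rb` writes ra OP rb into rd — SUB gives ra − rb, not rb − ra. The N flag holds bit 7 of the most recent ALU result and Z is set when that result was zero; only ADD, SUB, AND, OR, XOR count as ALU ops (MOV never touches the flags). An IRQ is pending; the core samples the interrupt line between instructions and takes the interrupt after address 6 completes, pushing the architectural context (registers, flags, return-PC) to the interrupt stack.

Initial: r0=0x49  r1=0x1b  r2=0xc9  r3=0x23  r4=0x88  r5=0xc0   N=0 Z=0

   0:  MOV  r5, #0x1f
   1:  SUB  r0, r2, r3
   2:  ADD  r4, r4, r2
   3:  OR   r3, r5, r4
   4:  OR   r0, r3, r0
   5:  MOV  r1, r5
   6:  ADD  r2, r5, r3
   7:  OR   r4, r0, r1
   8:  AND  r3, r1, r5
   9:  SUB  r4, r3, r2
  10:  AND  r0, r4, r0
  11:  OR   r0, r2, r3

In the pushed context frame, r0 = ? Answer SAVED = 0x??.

SAVED = 0xff

after  0: r0=0x49 r1=0x1b r2=0xc9 r3=0x23 r4=0x88 r5=0x1f  N=0 Z=0
after  1: r0=0xa6 r1=0x1b r2=0xc9 r3=0x23 r4=0x88 r5=0x1f  N=1 Z=0
after  2: r0=0xa6 r1=0x1b r2=0xc9 r3=0x23 r4=0x51 r5=0x1f  N=0 Z=0
after  3: r0=0xa6 r1=0x1b r2=0xc9 r3=0x5f r4=0x51 r5=0x1f  N=0 Z=0
after  4: r0=0xff r1=0x1b r2=0xc9 r3=0x5f r4=0x51 r5=0x1f  N=1 Z=0
after  5: r0=0xff r1=0x1f r2=0xc9 r3=0x5f r4=0x51 r5=0x1f  N=1 Z=0
after  6: r0=0xff r1=0x1f r2=0x7e r3=0x5f r4=0x51 r5=0x1f  N=0 Z=0
-- IRQ taken; context saved, return-PC = 7 --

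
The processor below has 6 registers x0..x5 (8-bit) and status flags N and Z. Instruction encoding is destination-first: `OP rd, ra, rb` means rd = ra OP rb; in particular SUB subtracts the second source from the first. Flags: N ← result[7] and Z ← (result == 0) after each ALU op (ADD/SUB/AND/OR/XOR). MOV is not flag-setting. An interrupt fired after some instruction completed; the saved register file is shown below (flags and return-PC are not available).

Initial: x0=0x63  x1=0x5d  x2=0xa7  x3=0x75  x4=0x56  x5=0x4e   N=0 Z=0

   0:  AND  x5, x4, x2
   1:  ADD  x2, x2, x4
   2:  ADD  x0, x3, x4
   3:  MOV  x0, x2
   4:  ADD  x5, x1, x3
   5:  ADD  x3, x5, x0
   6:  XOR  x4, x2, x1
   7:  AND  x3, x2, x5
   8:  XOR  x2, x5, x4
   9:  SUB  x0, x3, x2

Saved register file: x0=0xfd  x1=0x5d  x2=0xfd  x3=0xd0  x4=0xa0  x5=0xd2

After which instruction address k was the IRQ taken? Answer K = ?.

after  0: x0=0x63 x1=0x5d x2=0xa7 x3=0x75 x4=0x56 x5=0x06  N=0 Z=0
after  1: x0=0x63 x1=0x5d x2=0xfd x3=0x75 x4=0x56 x5=0x06  N=1 Z=0
after  2: x0=0xcb x1=0x5d x2=0xfd x3=0x75 x4=0x56 x5=0x06  N=1 Z=0
after  3: x0=0xfd x1=0x5d x2=0xfd x3=0x75 x4=0x56 x5=0x06  N=1 Z=0
after  4: x0=0xfd x1=0x5d x2=0xfd x3=0x75 x4=0x56 x5=0xd2  N=1 Z=0
after  5: x0=0xfd x1=0x5d x2=0xfd x3=0xcf x4=0x56 x5=0xd2  N=1 Z=0
after  6: x0=0xfd x1=0x5d x2=0xfd x3=0xcf x4=0xa0 x5=0xd2  N=1 Z=0
after  7: x0=0xfd x1=0x5d x2=0xfd x3=0xd0 x4=0xa0 x5=0xd2  N=1 Z=0
-- IRQ taken; context saved, return-PC = 8 --

K = 7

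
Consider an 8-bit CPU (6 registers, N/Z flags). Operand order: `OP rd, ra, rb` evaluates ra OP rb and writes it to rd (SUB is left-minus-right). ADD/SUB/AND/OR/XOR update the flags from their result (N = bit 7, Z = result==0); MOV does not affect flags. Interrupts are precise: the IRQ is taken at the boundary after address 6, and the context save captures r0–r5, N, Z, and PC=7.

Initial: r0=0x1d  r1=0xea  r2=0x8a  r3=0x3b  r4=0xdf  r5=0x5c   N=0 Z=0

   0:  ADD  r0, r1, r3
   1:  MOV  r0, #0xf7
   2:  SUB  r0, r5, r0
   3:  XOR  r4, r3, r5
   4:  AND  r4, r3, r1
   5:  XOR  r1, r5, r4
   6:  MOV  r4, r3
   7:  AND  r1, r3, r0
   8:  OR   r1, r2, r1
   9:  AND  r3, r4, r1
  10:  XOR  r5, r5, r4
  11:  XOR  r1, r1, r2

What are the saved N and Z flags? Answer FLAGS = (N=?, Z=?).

after  0: r0=0x25 r1=0xea r2=0x8a r3=0x3b r4=0xdf r5=0x5c  N=0 Z=0
after  1: r0=0xf7 r1=0xea r2=0x8a r3=0x3b r4=0xdf r5=0x5c  N=0 Z=0
after  2: r0=0x65 r1=0xea r2=0x8a r3=0x3b r4=0xdf r5=0x5c  N=0 Z=0
after  3: r0=0x65 r1=0xea r2=0x8a r3=0x3b r4=0x67 r5=0x5c  N=0 Z=0
after  4: r0=0x65 r1=0xea r2=0x8a r3=0x3b r4=0x2a r5=0x5c  N=0 Z=0
after  5: r0=0x65 r1=0x76 r2=0x8a r3=0x3b r4=0x2a r5=0x5c  N=0 Z=0
after  6: r0=0x65 r1=0x76 r2=0x8a r3=0x3b r4=0x3b r5=0x5c  N=0 Z=0
-- IRQ taken; context saved, return-PC = 7 --

FLAGS = (N=0, Z=0)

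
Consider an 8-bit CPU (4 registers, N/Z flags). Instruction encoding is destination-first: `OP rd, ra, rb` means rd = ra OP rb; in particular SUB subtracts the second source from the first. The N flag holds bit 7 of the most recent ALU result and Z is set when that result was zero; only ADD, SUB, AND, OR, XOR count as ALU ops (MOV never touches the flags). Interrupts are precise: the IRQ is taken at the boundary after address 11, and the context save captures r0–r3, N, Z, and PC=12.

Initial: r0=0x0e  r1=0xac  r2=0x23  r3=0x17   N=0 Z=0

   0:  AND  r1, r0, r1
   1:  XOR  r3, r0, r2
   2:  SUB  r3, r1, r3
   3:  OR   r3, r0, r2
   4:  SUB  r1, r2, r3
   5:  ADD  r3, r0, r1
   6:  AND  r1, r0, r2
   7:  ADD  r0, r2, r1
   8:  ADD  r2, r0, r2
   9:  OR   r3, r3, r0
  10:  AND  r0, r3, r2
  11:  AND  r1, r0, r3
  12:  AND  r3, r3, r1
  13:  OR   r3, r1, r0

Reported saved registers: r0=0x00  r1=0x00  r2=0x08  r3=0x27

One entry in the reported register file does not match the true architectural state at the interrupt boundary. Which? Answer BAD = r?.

after  0: r0=0x0e r1=0x0c r2=0x23 r3=0x17  N=0 Z=0
after  1: r0=0x0e r1=0x0c r2=0x23 r3=0x2d  N=0 Z=0
after  2: r0=0x0e r1=0x0c r2=0x23 r3=0xdf  N=1 Z=0
after  3: r0=0x0e r1=0x0c r2=0x23 r3=0x2f  N=0 Z=0
after  4: r0=0x0e r1=0xf4 r2=0x23 r3=0x2f  N=1 Z=0
after  5: r0=0x0e r1=0xf4 r2=0x23 r3=0x02  N=0 Z=0
after  6: r0=0x0e r1=0x02 r2=0x23 r3=0x02  N=0 Z=0
after  7: r0=0x25 r1=0x02 r2=0x23 r3=0x02  N=0 Z=0
after  8: r0=0x25 r1=0x02 r2=0x48 r3=0x02  N=0 Z=0
after  9: r0=0x25 r1=0x02 r2=0x48 r3=0x27  N=0 Z=0
after 10: r0=0x00 r1=0x02 r2=0x48 r3=0x27  N=0 Z=1
after 11: r0=0x00 r1=0x00 r2=0x48 r3=0x27  N=0 Z=1
-- IRQ taken; context saved, return-PC = 12 --
mismatch: r2: reported 0x08 vs actual 0x48

BAD = r2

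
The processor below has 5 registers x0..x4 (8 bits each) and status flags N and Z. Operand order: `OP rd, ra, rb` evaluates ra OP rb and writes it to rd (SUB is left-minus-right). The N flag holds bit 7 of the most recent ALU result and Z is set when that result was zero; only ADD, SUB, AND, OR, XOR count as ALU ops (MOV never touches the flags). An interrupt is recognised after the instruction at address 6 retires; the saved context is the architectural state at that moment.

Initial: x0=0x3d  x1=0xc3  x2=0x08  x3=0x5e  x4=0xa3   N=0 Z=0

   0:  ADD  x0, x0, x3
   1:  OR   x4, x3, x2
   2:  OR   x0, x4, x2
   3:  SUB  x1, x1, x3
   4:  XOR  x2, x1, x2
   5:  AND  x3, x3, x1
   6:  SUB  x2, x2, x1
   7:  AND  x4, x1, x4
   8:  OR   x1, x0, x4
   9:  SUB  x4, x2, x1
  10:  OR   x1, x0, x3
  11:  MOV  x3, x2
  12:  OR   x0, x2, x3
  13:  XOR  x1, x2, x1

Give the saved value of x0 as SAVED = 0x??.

SAVED = 0x5e

after  0: x0=0x9b x1=0xc3 x2=0x08 x3=0x5e x4=0xa3  N=1 Z=0
after  1: x0=0x9b x1=0xc3 x2=0x08 x3=0x5e x4=0x5e  N=0 Z=0
after  2: x0=0x5e x1=0xc3 x2=0x08 x3=0x5e x4=0x5e  N=0 Z=0
after  3: x0=0x5e x1=0x65 x2=0x08 x3=0x5e x4=0x5e  N=0 Z=0
after  4: x0=0x5e x1=0x65 x2=0x6d x3=0x5e x4=0x5e  N=0 Z=0
after  5: x0=0x5e x1=0x65 x2=0x6d x3=0x44 x4=0x5e  N=0 Z=0
after  6: x0=0x5e x1=0x65 x2=0x08 x3=0x44 x4=0x5e  N=0 Z=0
-- IRQ taken; context saved, return-PC = 7 --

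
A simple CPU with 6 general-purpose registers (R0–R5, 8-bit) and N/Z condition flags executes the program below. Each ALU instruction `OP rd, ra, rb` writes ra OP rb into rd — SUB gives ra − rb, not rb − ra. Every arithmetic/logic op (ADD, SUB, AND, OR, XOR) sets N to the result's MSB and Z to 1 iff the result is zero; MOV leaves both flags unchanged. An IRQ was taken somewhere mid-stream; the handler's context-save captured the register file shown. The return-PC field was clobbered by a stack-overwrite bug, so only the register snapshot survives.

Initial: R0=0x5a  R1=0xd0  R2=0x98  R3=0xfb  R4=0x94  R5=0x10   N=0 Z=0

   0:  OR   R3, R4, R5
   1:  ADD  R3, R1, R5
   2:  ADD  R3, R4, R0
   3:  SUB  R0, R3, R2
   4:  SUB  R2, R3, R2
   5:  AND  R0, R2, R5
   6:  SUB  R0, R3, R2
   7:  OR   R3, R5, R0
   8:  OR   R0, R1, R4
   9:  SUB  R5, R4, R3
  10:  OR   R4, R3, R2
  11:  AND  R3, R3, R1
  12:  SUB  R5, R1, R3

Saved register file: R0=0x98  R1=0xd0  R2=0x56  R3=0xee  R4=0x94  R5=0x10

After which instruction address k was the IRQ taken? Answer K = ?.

after  0: R0=0x5a R1=0xd0 R2=0x98 R3=0x94 R4=0x94 R5=0x10  N=1 Z=0
after  1: R0=0x5a R1=0xd0 R2=0x98 R3=0xe0 R4=0x94 R5=0x10  N=1 Z=0
after  2: R0=0x5a R1=0xd0 R2=0x98 R3=0xee R4=0x94 R5=0x10  N=1 Z=0
after  3: R0=0x56 R1=0xd0 R2=0x98 R3=0xee R4=0x94 R5=0x10  N=0 Z=0
after  4: R0=0x56 R1=0xd0 R2=0x56 R3=0xee R4=0x94 R5=0x10  N=0 Z=0
after  5: R0=0x10 R1=0xd0 R2=0x56 R3=0xee R4=0x94 R5=0x10  N=0 Z=0
after  6: R0=0x98 R1=0xd0 R2=0x56 R3=0xee R4=0x94 R5=0x10  N=1 Z=0
-- IRQ taken; context saved, return-PC = 7 --

K = 6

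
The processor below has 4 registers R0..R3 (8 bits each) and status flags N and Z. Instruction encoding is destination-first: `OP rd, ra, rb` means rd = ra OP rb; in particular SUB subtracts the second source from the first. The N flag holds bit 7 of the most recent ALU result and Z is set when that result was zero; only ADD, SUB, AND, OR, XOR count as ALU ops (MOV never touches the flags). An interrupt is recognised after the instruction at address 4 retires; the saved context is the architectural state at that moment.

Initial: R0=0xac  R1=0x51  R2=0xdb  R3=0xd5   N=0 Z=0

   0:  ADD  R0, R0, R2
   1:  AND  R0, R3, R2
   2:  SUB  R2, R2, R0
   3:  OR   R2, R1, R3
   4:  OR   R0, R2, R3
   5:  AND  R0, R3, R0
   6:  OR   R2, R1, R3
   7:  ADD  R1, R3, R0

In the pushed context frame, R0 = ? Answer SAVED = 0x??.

SAVED = 0xd5

after  0: R0=0x87 R1=0x51 R2=0xdb R3=0xd5  N=1 Z=0
after  1: R0=0xd1 R1=0x51 R2=0xdb R3=0xd5  N=1 Z=0
after  2: R0=0xd1 R1=0x51 R2=0x0a R3=0xd5  N=0 Z=0
after  3: R0=0xd1 R1=0x51 R2=0xd5 R3=0xd5  N=1 Z=0
after  4: R0=0xd5 R1=0x51 R2=0xd5 R3=0xd5  N=1 Z=0
-- IRQ taken; context saved, return-PC = 5 --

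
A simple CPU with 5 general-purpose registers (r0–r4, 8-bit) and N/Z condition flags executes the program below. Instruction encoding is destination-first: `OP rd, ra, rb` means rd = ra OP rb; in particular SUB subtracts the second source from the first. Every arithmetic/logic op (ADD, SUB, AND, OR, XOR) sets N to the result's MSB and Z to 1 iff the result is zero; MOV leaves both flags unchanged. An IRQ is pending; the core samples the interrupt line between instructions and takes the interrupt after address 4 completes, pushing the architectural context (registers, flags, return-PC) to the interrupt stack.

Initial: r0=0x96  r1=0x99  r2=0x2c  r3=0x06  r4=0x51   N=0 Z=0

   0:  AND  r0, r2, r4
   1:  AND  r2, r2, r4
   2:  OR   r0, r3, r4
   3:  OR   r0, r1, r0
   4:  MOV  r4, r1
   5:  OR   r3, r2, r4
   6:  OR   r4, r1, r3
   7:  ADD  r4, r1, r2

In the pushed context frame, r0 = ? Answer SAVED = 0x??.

SAVED = 0xdf

after  0: r0=0x00 r1=0x99 r2=0x2c r3=0x06 r4=0x51  N=0 Z=1
after  1: r0=0x00 r1=0x99 r2=0x00 r3=0x06 r4=0x51  N=0 Z=1
after  2: r0=0x57 r1=0x99 r2=0x00 r3=0x06 r4=0x51  N=0 Z=0
after  3: r0=0xdf r1=0x99 r2=0x00 r3=0x06 r4=0x51  N=1 Z=0
after  4: r0=0xdf r1=0x99 r2=0x00 r3=0x06 r4=0x99  N=1 Z=0
-- IRQ taken; context saved, return-PC = 5 --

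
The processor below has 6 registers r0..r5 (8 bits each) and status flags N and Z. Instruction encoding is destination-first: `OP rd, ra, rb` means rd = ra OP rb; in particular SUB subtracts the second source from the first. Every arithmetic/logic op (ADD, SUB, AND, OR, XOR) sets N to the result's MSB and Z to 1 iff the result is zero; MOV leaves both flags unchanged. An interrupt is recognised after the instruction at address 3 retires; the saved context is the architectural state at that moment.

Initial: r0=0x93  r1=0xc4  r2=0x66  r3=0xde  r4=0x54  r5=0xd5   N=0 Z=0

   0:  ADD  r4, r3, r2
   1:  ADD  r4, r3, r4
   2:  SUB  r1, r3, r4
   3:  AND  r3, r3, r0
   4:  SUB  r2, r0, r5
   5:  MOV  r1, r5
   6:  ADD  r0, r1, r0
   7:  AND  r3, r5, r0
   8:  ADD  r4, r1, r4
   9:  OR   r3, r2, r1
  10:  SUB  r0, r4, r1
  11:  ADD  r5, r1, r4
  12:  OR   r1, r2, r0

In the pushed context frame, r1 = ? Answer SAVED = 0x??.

after  0: r0=0x93 r1=0xc4 r2=0x66 r3=0xde r4=0x44 r5=0xd5  N=0 Z=0
after  1: r0=0x93 r1=0xc4 r2=0x66 r3=0xde r4=0x22 r5=0xd5  N=0 Z=0
after  2: r0=0x93 r1=0xbc r2=0x66 r3=0xde r4=0x22 r5=0xd5  N=1 Z=0
after  3: r0=0x93 r1=0xbc r2=0x66 r3=0x92 r4=0x22 r5=0xd5  N=1 Z=0
-- IRQ taken; context saved, return-PC = 4 --

SAVED = 0xbc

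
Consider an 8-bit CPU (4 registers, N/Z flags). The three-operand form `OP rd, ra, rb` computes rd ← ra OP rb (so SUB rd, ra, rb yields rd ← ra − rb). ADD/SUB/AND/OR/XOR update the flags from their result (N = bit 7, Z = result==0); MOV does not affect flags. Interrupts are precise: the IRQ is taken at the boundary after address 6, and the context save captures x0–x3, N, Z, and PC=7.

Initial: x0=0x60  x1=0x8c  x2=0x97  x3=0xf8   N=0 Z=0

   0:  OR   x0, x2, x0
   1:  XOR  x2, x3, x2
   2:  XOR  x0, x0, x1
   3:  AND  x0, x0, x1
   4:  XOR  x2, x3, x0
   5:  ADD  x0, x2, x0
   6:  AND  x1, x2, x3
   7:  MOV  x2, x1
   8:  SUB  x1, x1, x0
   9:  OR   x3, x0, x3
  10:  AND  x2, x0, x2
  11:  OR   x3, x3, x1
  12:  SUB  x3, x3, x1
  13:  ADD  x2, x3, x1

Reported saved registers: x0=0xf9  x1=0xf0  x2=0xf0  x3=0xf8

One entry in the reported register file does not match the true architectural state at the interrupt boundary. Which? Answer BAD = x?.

after  0: x0=0xf7 x1=0x8c x2=0x97 x3=0xf8  N=1 Z=0
after  1: x0=0xf7 x1=0x8c x2=0x6f x3=0xf8  N=0 Z=0
after  2: x0=0x7b x1=0x8c x2=0x6f x3=0xf8  N=0 Z=0
after  3: x0=0x08 x1=0x8c x2=0x6f x3=0xf8  N=0 Z=0
after  4: x0=0x08 x1=0x8c x2=0xf0 x3=0xf8  N=1 Z=0
after  5: x0=0xf8 x1=0x8c x2=0xf0 x3=0xf8  N=1 Z=0
after  6: x0=0xf8 x1=0xf0 x2=0xf0 x3=0xf8  N=1 Z=0
-- IRQ taken; context saved, return-PC = 7 --
mismatch: x0: reported 0xf9 vs actual 0xf8

BAD = x0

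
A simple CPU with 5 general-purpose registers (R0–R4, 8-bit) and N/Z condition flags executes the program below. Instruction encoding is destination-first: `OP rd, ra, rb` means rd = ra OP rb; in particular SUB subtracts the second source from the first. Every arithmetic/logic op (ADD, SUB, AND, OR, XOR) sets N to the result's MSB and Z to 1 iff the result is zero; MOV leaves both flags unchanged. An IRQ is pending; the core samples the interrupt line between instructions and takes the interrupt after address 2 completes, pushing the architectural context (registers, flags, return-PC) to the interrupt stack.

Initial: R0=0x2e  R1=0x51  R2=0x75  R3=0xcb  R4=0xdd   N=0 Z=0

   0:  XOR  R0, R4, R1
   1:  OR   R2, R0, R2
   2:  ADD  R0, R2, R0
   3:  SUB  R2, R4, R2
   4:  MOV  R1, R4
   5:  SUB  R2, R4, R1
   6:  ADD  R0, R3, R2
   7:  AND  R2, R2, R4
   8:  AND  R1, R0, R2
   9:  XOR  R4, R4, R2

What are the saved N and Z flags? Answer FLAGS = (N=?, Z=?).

FLAGS = (N=1, Z=0)

after  0: R0=0x8c R1=0x51 R2=0x75 R3=0xcb R4=0xdd  N=1 Z=0
after  1: R0=0x8c R1=0x51 R2=0xfd R3=0xcb R4=0xdd  N=1 Z=0
after  2: R0=0x89 R1=0x51 R2=0xfd R3=0xcb R4=0xdd  N=1 Z=0
-- IRQ taken; context saved, return-PC = 3 --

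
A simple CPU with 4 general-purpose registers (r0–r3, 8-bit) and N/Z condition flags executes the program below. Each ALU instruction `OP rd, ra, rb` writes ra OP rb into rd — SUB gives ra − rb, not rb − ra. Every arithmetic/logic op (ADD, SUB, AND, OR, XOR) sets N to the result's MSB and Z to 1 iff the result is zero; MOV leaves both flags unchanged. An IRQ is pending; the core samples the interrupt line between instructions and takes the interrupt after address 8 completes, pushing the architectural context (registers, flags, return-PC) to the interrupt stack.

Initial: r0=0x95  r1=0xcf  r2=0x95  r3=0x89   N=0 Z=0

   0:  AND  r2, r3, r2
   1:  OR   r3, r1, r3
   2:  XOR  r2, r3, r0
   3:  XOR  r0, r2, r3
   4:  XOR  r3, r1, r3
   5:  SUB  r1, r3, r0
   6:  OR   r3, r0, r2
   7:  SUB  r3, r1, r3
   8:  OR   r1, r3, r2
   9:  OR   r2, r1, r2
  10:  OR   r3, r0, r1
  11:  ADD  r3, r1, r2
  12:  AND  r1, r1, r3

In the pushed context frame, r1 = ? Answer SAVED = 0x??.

SAVED = 0xde

after  0: r0=0x95 r1=0xcf r2=0x81 r3=0x89  N=1 Z=0
after  1: r0=0x95 r1=0xcf r2=0x81 r3=0xcf  N=1 Z=0
after  2: r0=0x95 r1=0xcf r2=0x5a r3=0xcf  N=0 Z=0
after  3: r0=0x95 r1=0xcf r2=0x5a r3=0xcf  N=1 Z=0
after  4: r0=0x95 r1=0xcf r2=0x5a r3=0x00  N=0 Z=1
after  5: r0=0x95 r1=0x6b r2=0x5a r3=0x00  N=0 Z=0
after  6: r0=0x95 r1=0x6b r2=0x5a r3=0xdf  N=1 Z=0
after  7: r0=0x95 r1=0x6b r2=0x5a r3=0x8c  N=1 Z=0
after  8: r0=0x95 r1=0xde r2=0x5a r3=0x8c  N=1 Z=0
-- IRQ taken; context saved, return-PC = 9 --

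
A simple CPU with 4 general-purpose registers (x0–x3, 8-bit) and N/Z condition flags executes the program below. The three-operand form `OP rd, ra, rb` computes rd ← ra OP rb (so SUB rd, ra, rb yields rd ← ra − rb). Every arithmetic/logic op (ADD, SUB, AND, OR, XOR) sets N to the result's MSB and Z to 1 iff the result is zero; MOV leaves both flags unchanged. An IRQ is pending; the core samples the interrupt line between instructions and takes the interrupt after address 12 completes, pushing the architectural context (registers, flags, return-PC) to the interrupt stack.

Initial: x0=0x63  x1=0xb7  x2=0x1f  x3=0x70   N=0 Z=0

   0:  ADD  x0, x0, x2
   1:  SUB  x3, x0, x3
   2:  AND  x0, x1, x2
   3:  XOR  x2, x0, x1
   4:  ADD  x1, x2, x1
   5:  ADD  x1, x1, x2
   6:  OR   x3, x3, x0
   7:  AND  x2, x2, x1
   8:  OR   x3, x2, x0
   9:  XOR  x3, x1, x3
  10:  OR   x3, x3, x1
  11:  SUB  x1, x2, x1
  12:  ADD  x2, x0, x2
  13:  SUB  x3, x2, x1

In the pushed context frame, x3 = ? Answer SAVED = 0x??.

SAVED = 0xf7

after  0: x0=0x82 x1=0xb7 x2=0x1f x3=0x70  N=1 Z=0
after  1: x0=0x82 x1=0xb7 x2=0x1f x3=0x12  N=0 Z=0
after  2: x0=0x17 x1=0xb7 x2=0x1f x3=0x12  N=0 Z=0
after  3: x0=0x17 x1=0xb7 x2=0xa0 x3=0x12  N=1 Z=0
after  4: x0=0x17 x1=0x57 x2=0xa0 x3=0x12  N=0 Z=0
after  5: x0=0x17 x1=0xf7 x2=0xa0 x3=0x12  N=1 Z=0
after  6: x0=0x17 x1=0xf7 x2=0xa0 x3=0x17  N=0 Z=0
after  7: x0=0x17 x1=0xf7 x2=0xa0 x3=0x17  N=1 Z=0
after  8: x0=0x17 x1=0xf7 x2=0xa0 x3=0xb7  N=1 Z=0
after  9: x0=0x17 x1=0xf7 x2=0xa0 x3=0x40  N=0 Z=0
after 10: x0=0x17 x1=0xf7 x2=0xa0 x3=0xf7  N=1 Z=0
after 11: x0=0x17 x1=0xa9 x2=0xa0 x3=0xf7  N=1 Z=0
after 12: x0=0x17 x1=0xa9 x2=0xb7 x3=0xf7  N=1 Z=0
-- IRQ taken; context saved, return-PC = 13 --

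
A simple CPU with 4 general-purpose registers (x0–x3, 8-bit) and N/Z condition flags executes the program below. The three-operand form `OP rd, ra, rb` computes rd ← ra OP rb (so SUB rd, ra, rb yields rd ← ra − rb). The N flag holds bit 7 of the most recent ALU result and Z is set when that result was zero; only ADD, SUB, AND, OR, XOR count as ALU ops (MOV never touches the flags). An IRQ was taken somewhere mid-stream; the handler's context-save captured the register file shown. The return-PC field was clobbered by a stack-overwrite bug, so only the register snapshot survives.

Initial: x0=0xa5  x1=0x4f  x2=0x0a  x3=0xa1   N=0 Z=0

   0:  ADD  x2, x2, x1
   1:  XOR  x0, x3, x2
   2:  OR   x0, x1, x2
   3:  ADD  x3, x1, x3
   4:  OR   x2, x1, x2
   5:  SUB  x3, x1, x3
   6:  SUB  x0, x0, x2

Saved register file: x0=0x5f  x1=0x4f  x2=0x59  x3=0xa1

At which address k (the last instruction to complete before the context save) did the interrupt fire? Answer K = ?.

K = 2

after  0: x0=0xa5 x1=0x4f x2=0x59 x3=0xa1  N=0 Z=0
after  1: x0=0xf8 x1=0x4f x2=0x59 x3=0xa1  N=1 Z=0
after  2: x0=0x5f x1=0x4f x2=0x59 x3=0xa1  N=0 Z=0
-- IRQ taken; context saved, return-PC = 3 --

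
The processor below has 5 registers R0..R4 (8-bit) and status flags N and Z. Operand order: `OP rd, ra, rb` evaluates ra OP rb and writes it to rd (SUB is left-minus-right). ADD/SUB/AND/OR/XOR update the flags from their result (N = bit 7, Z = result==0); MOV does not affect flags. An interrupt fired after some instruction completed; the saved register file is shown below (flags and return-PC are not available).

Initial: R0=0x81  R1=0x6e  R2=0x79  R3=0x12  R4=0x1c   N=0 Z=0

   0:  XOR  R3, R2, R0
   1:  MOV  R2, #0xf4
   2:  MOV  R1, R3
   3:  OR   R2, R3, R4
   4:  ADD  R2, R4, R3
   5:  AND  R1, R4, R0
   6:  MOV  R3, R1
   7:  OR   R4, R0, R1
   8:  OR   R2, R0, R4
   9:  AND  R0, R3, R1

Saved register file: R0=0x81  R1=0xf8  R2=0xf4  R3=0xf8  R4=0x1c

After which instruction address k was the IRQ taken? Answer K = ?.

after  0: R0=0x81 R1=0x6e R2=0x79 R3=0xf8 R4=0x1c  N=1 Z=0
after  1: R0=0x81 R1=0x6e R2=0xf4 R3=0xf8 R4=0x1c  N=1 Z=0
after  2: R0=0x81 R1=0xf8 R2=0xf4 R3=0xf8 R4=0x1c  N=1 Z=0
-- IRQ taken; context saved, return-PC = 3 --

K = 2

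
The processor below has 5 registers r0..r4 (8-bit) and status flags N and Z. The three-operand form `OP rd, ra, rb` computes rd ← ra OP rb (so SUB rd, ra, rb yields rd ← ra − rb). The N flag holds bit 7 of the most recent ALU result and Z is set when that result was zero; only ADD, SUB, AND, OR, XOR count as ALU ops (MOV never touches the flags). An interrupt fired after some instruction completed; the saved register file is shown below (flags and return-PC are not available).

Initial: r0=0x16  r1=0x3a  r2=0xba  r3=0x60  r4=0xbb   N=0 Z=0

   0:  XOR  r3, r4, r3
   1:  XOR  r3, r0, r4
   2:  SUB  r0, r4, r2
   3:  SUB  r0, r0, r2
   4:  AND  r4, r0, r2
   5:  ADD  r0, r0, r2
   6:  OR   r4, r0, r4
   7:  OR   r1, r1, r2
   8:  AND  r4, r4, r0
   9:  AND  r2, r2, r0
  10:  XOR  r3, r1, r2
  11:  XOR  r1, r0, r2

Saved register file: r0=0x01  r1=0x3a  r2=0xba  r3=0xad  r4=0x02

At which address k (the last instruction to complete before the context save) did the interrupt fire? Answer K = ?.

after  0: r0=0x16 r1=0x3a r2=0xba r3=0xdb r4=0xbb  N=1 Z=0
after  1: r0=0x16 r1=0x3a r2=0xba r3=0xad r4=0xbb  N=1 Z=0
after  2: r0=0x01 r1=0x3a r2=0xba r3=0xad r4=0xbb  N=0 Z=0
after  3: r0=0x47 r1=0x3a r2=0xba r3=0xad r4=0xbb  N=0 Z=0
after  4: r0=0x47 r1=0x3a r2=0xba r3=0xad r4=0x02  N=0 Z=0
after  5: r0=0x01 r1=0x3a r2=0xba r3=0xad r4=0x02  N=0 Z=0
-- IRQ taken; context saved, return-PC = 6 --

K = 5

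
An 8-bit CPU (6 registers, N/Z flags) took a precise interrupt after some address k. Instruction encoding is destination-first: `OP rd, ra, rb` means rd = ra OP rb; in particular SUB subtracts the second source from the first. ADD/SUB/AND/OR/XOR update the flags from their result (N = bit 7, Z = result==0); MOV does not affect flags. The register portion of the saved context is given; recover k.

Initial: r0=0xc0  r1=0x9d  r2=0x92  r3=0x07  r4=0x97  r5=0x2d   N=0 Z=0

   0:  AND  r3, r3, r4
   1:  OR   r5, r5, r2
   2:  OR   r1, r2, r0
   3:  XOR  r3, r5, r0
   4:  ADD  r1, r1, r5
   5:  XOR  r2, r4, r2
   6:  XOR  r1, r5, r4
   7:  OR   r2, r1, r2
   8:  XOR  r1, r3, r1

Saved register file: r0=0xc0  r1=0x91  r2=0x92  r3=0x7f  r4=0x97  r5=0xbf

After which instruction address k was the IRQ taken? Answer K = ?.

K = 4

after  0: r0=0xc0 r1=0x9d r2=0x92 r3=0x07 r4=0x97 r5=0x2d  N=0 Z=0
after  1: r0=0xc0 r1=0x9d r2=0x92 r3=0x07 r4=0x97 r5=0xbf  N=1 Z=0
after  2: r0=0xc0 r1=0xd2 r2=0x92 r3=0x07 r4=0x97 r5=0xbf  N=1 Z=0
after  3: r0=0xc0 r1=0xd2 r2=0x92 r3=0x7f r4=0x97 r5=0xbf  N=0 Z=0
after  4: r0=0xc0 r1=0x91 r2=0x92 r3=0x7f r4=0x97 r5=0xbf  N=1 Z=0
-- IRQ taken; context saved, return-PC = 5 --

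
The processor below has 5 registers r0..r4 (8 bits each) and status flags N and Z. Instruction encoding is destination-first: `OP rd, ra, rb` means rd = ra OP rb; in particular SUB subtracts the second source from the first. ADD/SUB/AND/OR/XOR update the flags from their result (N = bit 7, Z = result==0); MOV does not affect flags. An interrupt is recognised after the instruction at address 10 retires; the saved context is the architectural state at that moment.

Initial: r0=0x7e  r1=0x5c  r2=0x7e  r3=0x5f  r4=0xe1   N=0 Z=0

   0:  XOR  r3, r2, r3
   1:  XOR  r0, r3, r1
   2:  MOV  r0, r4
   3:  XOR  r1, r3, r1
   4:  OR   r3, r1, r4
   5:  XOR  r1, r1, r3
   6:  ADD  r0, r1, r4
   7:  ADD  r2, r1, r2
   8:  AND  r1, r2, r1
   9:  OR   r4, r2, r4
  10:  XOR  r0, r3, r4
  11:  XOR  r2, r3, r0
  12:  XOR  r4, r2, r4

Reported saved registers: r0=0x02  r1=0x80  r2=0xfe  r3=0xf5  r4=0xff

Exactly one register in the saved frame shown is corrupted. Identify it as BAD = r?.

after  0: r0=0x7e r1=0x5c r2=0x7e r3=0x21 r4=0xe1  N=0 Z=0
after  1: r0=0x7d r1=0x5c r2=0x7e r3=0x21 r4=0xe1  N=0 Z=0
after  2: r0=0xe1 r1=0x5c r2=0x7e r3=0x21 r4=0xe1  N=0 Z=0
after  3: r0=0xe1 r1=0x7d r2=0x7e r3=0x21 r4=0xe1  N=0 Z=0
after  4: r0=0xe1 r1=0x7d r2=0x7e r3=0xfd r4=0xe1  N=1 Z=0
after  5: r0=0xe1 r1=0x80 r2=0x7e r3=0xfd r4=0xe1  N=1 Z=0
after  6: r0=0x61 r1=0x80 r2=0x7e r3=0xfd r4=0xe1  N=0 Z=0
after  7: r0=0x61 r1=0x80 r2=0xfe r3=0xfd r4=0xe1  N=1 Z=0
after  8: r0=0x61 r1=0x80 r2=0xfe r3=0xfd r4=0xe1  N=1 Z=0
after  9: r0=0x61 r1=0x80 r2=0xfe r3=0xfd r4=0xff  N=1 Z=0
after 10: r0=0x02 r1=0x80 r2=0xfe r3=0xfd r4=0xff  N=0 Z=0
-- IRQ taken; context saved, return-PC = 11 --
mismatch: r3: reported 0xf5 vs actual 0xfd

BAD = r3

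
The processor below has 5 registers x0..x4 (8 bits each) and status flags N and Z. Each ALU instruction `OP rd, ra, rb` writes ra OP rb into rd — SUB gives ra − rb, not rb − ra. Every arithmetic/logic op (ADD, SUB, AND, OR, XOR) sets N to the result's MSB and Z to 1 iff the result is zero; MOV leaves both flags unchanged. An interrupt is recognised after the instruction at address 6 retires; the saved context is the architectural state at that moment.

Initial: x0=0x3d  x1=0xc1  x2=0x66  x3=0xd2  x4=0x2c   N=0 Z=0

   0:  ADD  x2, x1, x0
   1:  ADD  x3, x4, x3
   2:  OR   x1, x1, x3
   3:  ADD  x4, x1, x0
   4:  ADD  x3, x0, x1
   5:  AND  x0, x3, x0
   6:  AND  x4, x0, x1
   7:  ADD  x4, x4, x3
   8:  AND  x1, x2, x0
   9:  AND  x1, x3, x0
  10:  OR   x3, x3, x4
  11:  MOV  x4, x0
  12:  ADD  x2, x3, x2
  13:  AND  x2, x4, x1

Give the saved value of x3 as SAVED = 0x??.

after  0: x0=0x3d x1=0xc1 x2=0xfe x3=0xd2 x4=0x2c  N=1 Z=0
after  1: x0=0x3d x1=0xc1 x2=0xfe x3=0xfe x4=0x2c  N=1 Z=0
after  2: x0=0x3d x1=0xff x2=0xfe x3=0xfe x4=0x2c  N=1 Z=0
after  3: x0=0x3d x1=0xff x2=0xfe x3=0xfe x4=0x3c  N=0 Z=0
after  4: x0=0x3d x1=0xff x2=0xfe x3=0x3c x4=0x3c  N=0 Z=0
after  5: x0=0x3c x1=0xff x2=0xfe x3=0x3c x4=0x3c  N=0 Z=0
after  6: x0=0x3c x1=0xff x2=0xfe x3=0x3c x4=0x3c  N=0 Z=0
-- IRQ taken; context saved, return-PC = 7 --

SAVED = 0x3c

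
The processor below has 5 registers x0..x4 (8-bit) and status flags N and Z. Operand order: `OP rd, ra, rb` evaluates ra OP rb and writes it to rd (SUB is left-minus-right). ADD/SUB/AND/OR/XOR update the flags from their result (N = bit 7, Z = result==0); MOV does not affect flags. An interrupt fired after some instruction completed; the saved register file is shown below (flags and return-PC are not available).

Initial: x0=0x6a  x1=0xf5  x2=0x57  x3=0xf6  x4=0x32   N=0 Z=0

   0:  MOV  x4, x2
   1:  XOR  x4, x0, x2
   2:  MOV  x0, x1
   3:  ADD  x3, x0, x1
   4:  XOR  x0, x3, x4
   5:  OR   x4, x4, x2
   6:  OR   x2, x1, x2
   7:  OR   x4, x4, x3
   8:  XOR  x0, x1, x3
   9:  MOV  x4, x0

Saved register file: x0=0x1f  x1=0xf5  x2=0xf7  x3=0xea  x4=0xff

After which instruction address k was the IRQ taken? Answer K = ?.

K = 8

after  0: x0=0x6a x1=0xf5 x2=0x57 x3=0xf6 x4=0x57  N=0 Z=0
after  1: x0=0x6a x1=0xf5 x2=0x57 x3=0xf6 x4=0x3d  N=0 Z=0
after  2: x0=0xf5 x1=0xf5 x2=0x57 x3=0xf6 x4=0x3d  N=0 Z=0
after  3: x0=0xf5 x1=0xf5 x2=0x57 x3=0xea x4=0x3d  N=1 Z=0
after  4: x0=0xd7 x1=0xf5 x2=0x57 x3=0xea x4=0x3d  N=1 Z=0
after  5: x0=0xd7 x1=0xf5 x2=0x57 x3=0xea x4=0x7f  N=0 Z=0
after  6: x0=0xd7 x1=0xf5 x2=0xf7 x3=0xea x4=0x7f  N=1 Z=0
after  7: x0=0xd7 x1=0xf5 x2=0xf7 x3=0xea x4=0xff  N=1 Z=0
after  8: x0=0x1f x1=0xf5 x2=0xf7 x3=0xea x4=0xff  N=0 Z=0
-- IRQ taken; context saved, return-PC = 9 --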